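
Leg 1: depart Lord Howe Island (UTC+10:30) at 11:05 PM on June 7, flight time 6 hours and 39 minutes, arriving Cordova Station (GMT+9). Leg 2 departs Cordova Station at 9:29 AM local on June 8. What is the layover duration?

Convert departure to UTC: 11:05 PM − 10:30 = 12:35 PM UTC on Jun 7.
Add 6 hours and 39 minutes flight time → 7:14 PM UTC.
Cordova Station is UTC+9:00, so local arrival = 7:14 PM + 9:00 = 4:14 AM on Jun 8.
Layover = 9:29 AM − 4:14 AM = 5 hours 15 minutes.

5 hours 15 minutes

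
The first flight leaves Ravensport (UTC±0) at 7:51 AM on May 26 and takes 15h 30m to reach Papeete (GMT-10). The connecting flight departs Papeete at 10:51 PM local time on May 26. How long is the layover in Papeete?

Ravensport is at UTC+0, so departure is already 7:51 AM UTC on May 26.
Add 15 hours 30 minutes flight time → 11:21 PM UTC.
Papeete is UTC−10:00, so local arrival = 11:21 PM − 10:00 = 1:21 PM on May 26.
Layover = 10:51 PM − 1:21 PM = 9 hours 30 minutes.

9 hours 30 minutes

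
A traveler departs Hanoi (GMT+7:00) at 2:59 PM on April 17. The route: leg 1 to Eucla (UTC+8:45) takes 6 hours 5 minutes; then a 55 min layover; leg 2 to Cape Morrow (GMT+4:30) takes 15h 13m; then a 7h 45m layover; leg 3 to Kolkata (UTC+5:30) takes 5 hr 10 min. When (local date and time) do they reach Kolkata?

12:37 AM on Apr 19

Convert departure to UTC: 2:59 PM − 7:00 = 7:59 AM UTC on Apr 17.
Add 6 hours and 5 minutes leg 1 → 2:04 PM UTC.
Add 55 minutes layover in Eucla → 2:59 PM UTC.
Add 15 hours 13 minutes leg 2 → 6:12 AM UTC (Apr 18).
Add 7 hours and 45 minutes layover in Cape Morrow → 1:57 PM UTC.
Add 5 hours and 10 minutes leg 3 → 7:07 PM UTC.
Kolkata is UTC+5:30, so local arrival = 7:07 PM + 5:30 = 12:37 AM on Apr 19.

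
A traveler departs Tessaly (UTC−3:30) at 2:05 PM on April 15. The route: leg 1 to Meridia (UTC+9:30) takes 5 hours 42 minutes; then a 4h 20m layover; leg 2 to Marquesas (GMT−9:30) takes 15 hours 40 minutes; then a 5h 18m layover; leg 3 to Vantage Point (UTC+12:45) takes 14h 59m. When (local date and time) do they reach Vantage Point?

Convert departure to UTC: 2:05 PM + 3:30 = 5:35 PM UTC on Apr 15.
Add 5 hours 42 minutes leg 1 → 11:17 PM UTC.
Add 4 hours 20 minutes layover in Meridia → 3:37 AM UTC (Apr 16).
Add 15 hours 40 minutes leg 2 → 7:17 PM UTC.
Add 5 hours 18 minutes layover in Marquesas → 12:35 AM UTC (Apr 17).
Add 14 hours 59 minutes leg 3 → 3:34 PM UTC.
Vantage Point is UTC+12:45, so local arrival = 3:34 PM + 12:45 = 4:19 AM on Apr 18.

4:19 AM on April 18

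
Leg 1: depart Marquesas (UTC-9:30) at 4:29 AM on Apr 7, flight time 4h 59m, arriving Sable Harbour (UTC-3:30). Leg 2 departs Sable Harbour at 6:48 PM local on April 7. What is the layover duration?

3 hours 20 minutes

Convert departure to UTC: 4:29 AM + 9:30 = 1:59 PM UTC on Apr 7.
Add 4 hours 59 minutes flight time → 6:58 PM UTC.
Sable Harbour is UTC−3:30, so local arrival = 6:58 PM − 3:30 = 3:28 PM on Apr 7.
Layover = 6:48 PM − 3:28 PM = 3 hours 20 minutes.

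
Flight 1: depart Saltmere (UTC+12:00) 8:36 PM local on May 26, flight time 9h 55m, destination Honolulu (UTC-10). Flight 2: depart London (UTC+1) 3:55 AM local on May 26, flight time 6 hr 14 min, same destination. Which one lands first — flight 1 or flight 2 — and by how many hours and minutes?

Flight 1 in UTC: 8:36 PM − 12:00 = 8:36 AM on May 26.
+9 hours 55 minutes → arrive 6:31 PM UTC on May 26.
Flight 2 in UTC: 3:55 AM − 1:00 = 2:55 AM on May 26.
+6 hours 14 minutes → arrive 9:09 AM UTC on May 26.
Flight 2 lands earlier by 9 hours 22 minutes.

the second, by 9 hours 22 minutes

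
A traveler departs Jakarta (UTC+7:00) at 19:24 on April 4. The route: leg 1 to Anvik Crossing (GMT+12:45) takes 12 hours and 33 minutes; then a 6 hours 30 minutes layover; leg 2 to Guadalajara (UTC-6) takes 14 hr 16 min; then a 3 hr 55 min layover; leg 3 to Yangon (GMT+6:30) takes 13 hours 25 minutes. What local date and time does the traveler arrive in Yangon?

21:33 on April 6

Convert departure to UTC: 19:24 − 7:00 = 12:24 UTC on Apr 4.
Add 12 hours 33 minutes leg 1 → 00:57 UTC (Apr 5).
Add 6 hours and 30 minutes layover in Anvik Crossing → 07:27 UTC.
Add 14 hours and 16 minutes leg 2 → 21:43 UTC.
Add 3 hours 55 minutes layover in Guadalajara → 01:38 UTC (Apr 6).
Add 13 hours 25 minutes leg 3 → 15:03 UTC.
Yangon is UTC+6:30, so local arrival = 15:03 + 6:30 = 21:33 on Apr 6.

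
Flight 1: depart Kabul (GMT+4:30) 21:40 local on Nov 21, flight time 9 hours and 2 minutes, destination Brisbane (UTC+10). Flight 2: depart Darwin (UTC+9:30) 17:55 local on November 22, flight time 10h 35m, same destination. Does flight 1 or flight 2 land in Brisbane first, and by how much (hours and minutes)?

the first, by 16 hours 48 minutes

Flight 1 in UTC: 21:40 − 4:30 = 17:10 on Nov 21.
+9 hours 2 minutes → arrive 02:12 UTC on Nov 22.
Flight 2 in UTC: 17:55 − 9:30 = 08:25 on Nov 22.
+10 hours and 35 minutes → arrive 19:00 UTC on Nov 22.
Flight 1 lands earlier by 16 hours 48 minutes.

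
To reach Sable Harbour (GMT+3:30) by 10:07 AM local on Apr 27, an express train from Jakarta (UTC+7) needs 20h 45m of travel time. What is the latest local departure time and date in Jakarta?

4:52 PM on April 26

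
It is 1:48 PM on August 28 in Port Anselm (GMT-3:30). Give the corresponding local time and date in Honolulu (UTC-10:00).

In UTC: 1:48 PM + 3:30 = 5:18 PM on Aug 28.
Honolulu is UTC−10:00: 5:18 PM − 10:00 = 7:18 AM on Aug 28.

7:18 AM on Aug 28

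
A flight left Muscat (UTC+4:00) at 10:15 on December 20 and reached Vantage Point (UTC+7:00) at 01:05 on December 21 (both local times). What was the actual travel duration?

Departure in UTC: 10:15 − 4:00 = 06:15 on Dec 20.
Arrival in UTC: 01:05 − 7:00 = 18:05 on Dec 20.
Elapsed = 18:05 − 06:15 = 11 hours 50 minutes.

11 hours 50 minutes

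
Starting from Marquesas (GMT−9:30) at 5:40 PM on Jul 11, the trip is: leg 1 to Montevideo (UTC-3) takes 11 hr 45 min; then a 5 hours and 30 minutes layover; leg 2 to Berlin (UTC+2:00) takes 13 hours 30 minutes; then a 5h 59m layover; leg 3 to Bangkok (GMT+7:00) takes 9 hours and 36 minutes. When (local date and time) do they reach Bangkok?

Convert departure to UTC: 5:40 PM + 9:30 = 3:10 AM UTC on Jul 12.
Add 11 hours and 45 minutes leg 1 → 2:55 PM UTC.
Add 5 hours and 30 minutes layover in Montevideo → 8:25 PM UTC.
Add 13 hours 30 minutes leg 2 → 9:55 AM UTC (Jul 13).
Add 5 hours and 59 minutes layover in Berlin → 3:54 PM UTC.
Add 9 hours 36 minutes leg 3 → 1:30 AM UTC (Jul 14).
Bangkok is UTC+7:00, so local arrival = 1:30 AM + 7:00 = 8:30 AM on Jul 14.

8:30 AM on July 14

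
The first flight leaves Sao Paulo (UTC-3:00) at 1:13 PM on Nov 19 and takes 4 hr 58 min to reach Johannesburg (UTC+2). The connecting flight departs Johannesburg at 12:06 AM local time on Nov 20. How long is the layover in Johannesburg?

55 minutes

Convert departure to UTC: 1:13 PM + 3:00 = 4:13 PM UTC on Nov 19.
Add 4 hours and 58 minutes flight time → 9:11 PM UTC.
Johannesburg is UTC+2:00, so local arrival = 9:11 PM + 2:00 = 11:11 PM on Nov 19.
Layover = 12:06 AM − 11:11 PM (+1 day) = 55 minutes.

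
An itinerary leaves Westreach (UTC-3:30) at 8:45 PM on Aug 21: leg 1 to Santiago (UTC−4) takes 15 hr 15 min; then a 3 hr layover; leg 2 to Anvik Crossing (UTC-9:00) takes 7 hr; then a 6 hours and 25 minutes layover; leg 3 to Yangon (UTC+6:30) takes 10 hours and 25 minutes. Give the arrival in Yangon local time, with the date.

12:50 AM on August 24

Convert departure to UTC: 8:45 PM + 3:30 = 12:15 AM UTC on Aug 22.
Add 15 hours and 15 minutes leg 1 → 3:30 PM UTC.
Add 3 hours layover in Santiago → 6:30 PM UTC.
Add 7 hours leg 2 → 1:30 AM UTC (Aug 23).
Add 6 hours and 25 minutes layover in Anvik Crossing → 7:55 AM UTC.
Add 10 hours 25 minutes leg 3 → 6:20 PM UTC.
Yangon is UTC+6:30, so local arrival = 6:20 PM + 6:30 = 12:50 AM on Aug 24.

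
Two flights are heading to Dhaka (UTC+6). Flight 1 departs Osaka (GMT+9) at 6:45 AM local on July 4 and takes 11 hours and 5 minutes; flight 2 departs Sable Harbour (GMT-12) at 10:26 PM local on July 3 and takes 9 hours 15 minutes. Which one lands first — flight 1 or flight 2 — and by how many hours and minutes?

the first, by 10 hours 51 minutes

Flight 1 in UTC: 6:45 AM − 9:00 = 9:45 PM on Jul 3.
+11 hours 5 minutes → arrive 8:50 AM UTC on Jul 4.
Flight 2 in UTC: 10:26 PM + 12:00 = 10:26 AM on Jul 4.
+9 hours and 15 minutes → arrive 7:41 PM UTC on Jul 4.
Flight 1 lands earlier by 10 hours 51 minutes.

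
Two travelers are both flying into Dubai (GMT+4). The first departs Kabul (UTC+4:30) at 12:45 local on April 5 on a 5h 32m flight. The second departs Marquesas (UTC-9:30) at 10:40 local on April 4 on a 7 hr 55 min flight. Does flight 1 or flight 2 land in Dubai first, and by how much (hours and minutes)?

the second, by 9 hours 42 minutes

Flight 1 in UTC: 12:45 − 4:30 = 08:15 on Apr 5.
+5 hours 32 minutes → arrive 13:47 UTC on Apr 5.
Flight 2 in UTC: 10:40 + 9:30 = 20:10 on Apr 4.
+7 hours 55 minutes → arrive 04:05 UTC on Apr 5.
Flight 2 lands earlier by 9 hours 42 minutes.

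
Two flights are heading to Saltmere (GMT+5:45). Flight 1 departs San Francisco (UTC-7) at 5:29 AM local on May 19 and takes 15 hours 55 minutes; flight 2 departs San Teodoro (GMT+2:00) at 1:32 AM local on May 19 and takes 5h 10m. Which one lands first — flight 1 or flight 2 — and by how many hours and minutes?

Flight 1 in UTC: 5:29 AM + 7:00 = 12:29 PM on May 19.
+15 hours 55 minutes → arrive 4:24 AM UTC on May 20.
Flight 2 in UTC: 1:32 AM − 2:00 = 11:32 PM on May 18.
+5 hours and 10 minutes → arrive 4:42 AM UTC on May 19.
Flight 2 lands earlier by 23 hours 42 minutes.

the second, by 23 hours 42 minutes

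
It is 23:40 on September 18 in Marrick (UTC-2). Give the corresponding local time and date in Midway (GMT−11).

14:40 on September 18

In UTC: 23:40 + 2:00 = 01:40 on Sep 19.
Midway is UTC−11:00: 01:40 − 11:00 = 14:40 on Sep 18.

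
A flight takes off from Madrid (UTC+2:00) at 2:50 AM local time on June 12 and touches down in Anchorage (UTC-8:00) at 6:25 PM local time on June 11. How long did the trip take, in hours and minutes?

1 hour 35 minutes

Departure in UTC: 2:50 AM − 2:00 = 12:50 AM on Jun 12.
Arrival in UTC: 6:25 PM + 8:00 = 2:25 AM on Jun 12.
Elapsed = 2:25 AM − 12:50 AM = 1 hour 35 minutes.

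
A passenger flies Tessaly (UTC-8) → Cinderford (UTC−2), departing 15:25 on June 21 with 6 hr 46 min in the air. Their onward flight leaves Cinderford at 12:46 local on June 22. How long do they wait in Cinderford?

Convert departure to UTC: 15:25 + 8:00 = 23:25 UTC on Jun 21.
Add 6 hours and 46 minutes flight time → 06:11 UTC (Jun 22).
Cinderford is UTC−2:00, so local arrival = 06:11 − 2:00 = 04:11 on Jun 22.
Layover = 12:46 − 04:11 = 8 hours 35 minutes.

8 hours 35 minutes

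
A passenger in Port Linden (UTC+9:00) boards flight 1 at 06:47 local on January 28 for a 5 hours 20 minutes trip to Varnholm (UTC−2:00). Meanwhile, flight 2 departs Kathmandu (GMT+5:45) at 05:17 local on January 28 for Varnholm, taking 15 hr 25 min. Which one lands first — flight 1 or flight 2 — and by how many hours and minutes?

Flight 1 in UTC: 06:47 − 9:00 = 21:47 on Jan 27.
+5 hours and 20 minutes → arrive 03:07 UTC on Jan 28.
Flight 2 in UTC: 05:17 − 5:45 = 23:32 on Jan 27.
+15 hours 25 minutes → arrive 14:57 UTC on Jan 28.
Flight 1 lands earlier by 11 hours 50 minutes.

the first, by 11 hours 50 minutes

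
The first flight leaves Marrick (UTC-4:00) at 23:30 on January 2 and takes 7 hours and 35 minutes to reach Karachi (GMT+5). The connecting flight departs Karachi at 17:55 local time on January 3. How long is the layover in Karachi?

Convert departure to UTC: 23:30 + 4:00 = 03:30 UTC on Jan 3.
Add 7 hours 35 minutes flight time → 11:05 UTC.
Karachi is UTC+5:00, so local arrival = 11:05 + 5:00 = 16:05 on Jan 3.
Layover = 17:55 − 16:05 = 1 hour 50 minutes.

1 hour 50 minutes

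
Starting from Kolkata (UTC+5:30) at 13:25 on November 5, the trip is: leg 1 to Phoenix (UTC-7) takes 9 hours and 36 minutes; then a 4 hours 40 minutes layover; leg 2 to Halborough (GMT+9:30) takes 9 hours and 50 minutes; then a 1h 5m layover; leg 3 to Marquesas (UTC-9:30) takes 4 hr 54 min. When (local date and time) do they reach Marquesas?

Convert departure to UTC: 13:25 − 5:30 = 07:55 UTC on Nov 5.
Add 9 hours 36 minutes leg 1 → 17:31 UTC.
Add 4 hours 40 minutes layover in Phoenix → 22:11 UTC.
Add 9 hours and 50 minutes leg 2 → 08:01 UTC (Nov 6).
Add 1 hour 5 minutes layover in Halborough → 09:06 UTC.
Add 4 hours and 54 minutes leg 3 → 14:00 UTC.
Marquesas is UTC−9:30, so local arrival = 14:00 − 9:30 = 04:30 on Nov 6.

04:30 on November 6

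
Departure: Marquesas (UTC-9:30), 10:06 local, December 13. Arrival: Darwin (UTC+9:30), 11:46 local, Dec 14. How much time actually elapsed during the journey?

6 hours 40 minutes

Darwin is 19:00 ahead of Marquesas.
Clock-face elapsed time (ignoring zones) is 25 hours 40 minutes.
Actual elapsed = 25 hours 40 minutes − 19:00 = 6 hours 40 minutes.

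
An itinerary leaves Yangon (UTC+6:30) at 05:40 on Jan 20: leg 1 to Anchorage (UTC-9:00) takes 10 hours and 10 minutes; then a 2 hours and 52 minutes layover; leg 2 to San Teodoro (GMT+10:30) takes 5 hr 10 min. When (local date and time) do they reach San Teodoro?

Convert departure to UTC: 05:40 − 6:30 = 23:10 UTC on Jan 19.
Add 10 hours and 10 minutes leg 1 → 09:20 UTC (Jan 20).
Add 2 hours 52 minutes layover in Anchorage → 12:12 UTC.
Add 5 hours and 10 minutes leg 2 → 17:22 UTC.
San Teodoro is UTC+10:30, so local arrival = 17:22 + 10:30 = 03:52 on Jan 21.

03:52 on January 21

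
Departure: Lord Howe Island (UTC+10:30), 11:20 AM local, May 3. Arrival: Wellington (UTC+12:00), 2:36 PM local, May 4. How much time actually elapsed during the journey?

25 hours 46 minutes

Wellington is 1:30 ahead of Lord Howe Island.
Clock-face elapsed time (ignoring zones) is 27 hours 16 minutes.
Actual elapsed = 27 hours 16 minutes − 1:30 = 25 hours 46 minutes.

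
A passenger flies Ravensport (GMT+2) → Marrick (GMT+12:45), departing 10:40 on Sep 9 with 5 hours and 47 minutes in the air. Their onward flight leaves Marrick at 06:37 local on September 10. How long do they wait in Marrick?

Convert departure to UTC: 10:40 − 2:00 = 08:40 UTC on Sep 9.
Add 5 hours and 47 minutes flight time → 14:27 UTC.
Marrick is UTC+12:45, so local arrival = 14:27 + 12:45 = 03:12 on Sep 10.
Layover = 06:37 − 03:12 = 3 hours 25 minutes.

3 hours 25 minutes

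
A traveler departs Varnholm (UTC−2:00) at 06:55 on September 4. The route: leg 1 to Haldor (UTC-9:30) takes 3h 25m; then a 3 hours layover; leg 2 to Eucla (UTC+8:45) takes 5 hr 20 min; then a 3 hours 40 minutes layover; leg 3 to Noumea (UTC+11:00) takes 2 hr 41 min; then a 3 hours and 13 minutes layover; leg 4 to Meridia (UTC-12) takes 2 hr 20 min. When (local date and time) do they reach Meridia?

Convert departure to UTC: 06:55 + 2:00 = 08:55 UTC on Sep 4.
Add 3 hours and 25 minutes leg 1 → 12:20 UTC.
Add 3 hours layover in Haldor → 15:20 UTC.
Add 5 hours and 20 minutes leg 2 → 20:40 UTC.
Add 3 hours and 40 minutes layover in Eucla → 00:20 UTC (Sep 5).
Add 2 hours 41 minutes leg 3 → 03:01 UTC.
Add 3 hours and 13 minutes layover in Noumea → 06:14 UTC.
Add 2 hours and 20 minutes leg 4 → 08:34 UTC.
Meridia is UTC−12:00, so local arrival = 08:34 − 12:00 = 20:34 on Sep 4.

20:34 on September 4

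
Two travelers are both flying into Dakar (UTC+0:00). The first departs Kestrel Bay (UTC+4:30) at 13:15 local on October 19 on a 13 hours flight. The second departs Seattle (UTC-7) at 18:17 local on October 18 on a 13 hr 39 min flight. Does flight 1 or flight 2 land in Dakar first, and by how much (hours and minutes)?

the second, by 6 hours 49 minutes

Flight 1 in UTC: 13:15 − 4:30 = 08:45 on Oct 19.
+13 hours → arrive 21:45 UTC on Oct 19.
Flight 2 in UTC: 18:17 + 7:00 = 01:17 on Oct 19.
+13 hours 39 minutes → arrive 14:56 UTC on Oct 19.
Flight 2 lands earlier by 6 hours 49 minutes.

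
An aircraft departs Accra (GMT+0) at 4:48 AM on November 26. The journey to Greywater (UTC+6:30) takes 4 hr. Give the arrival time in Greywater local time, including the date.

3:18 PM on November 26

Accra is at UTC+0, so departure is already 4:48 AM UTC on Nov 26.
Add 4 hours travel time → 8:48 AM UTC.
Greywater is UTC+6:30, so local arrival = 8:48 AM + 6:30 = 3:18 PM on Nov 26.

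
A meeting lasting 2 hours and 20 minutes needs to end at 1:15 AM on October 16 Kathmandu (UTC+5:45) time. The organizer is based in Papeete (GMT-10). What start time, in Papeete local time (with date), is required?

7:10 AM on October 15

Target end time in UTC: 1:15 AM − 5:45 = 7:30 PM on Oct 15.
Subtract 2 hours 20 minutes → start 5:10 PM UTC on Oct 15.
Papeete is UTC−10:00: 5:10 PM − 10:00 = 7:10 AM on Oct 15.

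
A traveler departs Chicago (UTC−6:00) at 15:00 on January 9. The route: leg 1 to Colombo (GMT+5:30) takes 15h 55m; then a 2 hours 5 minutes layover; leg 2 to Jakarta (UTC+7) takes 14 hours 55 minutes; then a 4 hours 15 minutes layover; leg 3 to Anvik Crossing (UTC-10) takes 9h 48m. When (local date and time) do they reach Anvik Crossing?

Convert departure to UTC: 15:00 + 6:00 = 21:00 UTC on Jan 9.
Add 15 hours and 55 minutes leg 1 → 12:55 UTC (Jan 10).
Add 2 hours and 5 minutes layover in Colombo → 15:00 UTC.
Add 14 hours and 55 minutes leg 2 → 05:55 UTC (Jan 11).
Add 4 hours 15 minutes layover in Jakarta → 10:10 UTC.
Add 9 hours 48 minutes leg 3 → 19:58 UTC.
Anvik Crossing is UTC−10:00, so local arrival = 19:58 − 10:00 = 09:58 on Jan 11.

09:58 on January 11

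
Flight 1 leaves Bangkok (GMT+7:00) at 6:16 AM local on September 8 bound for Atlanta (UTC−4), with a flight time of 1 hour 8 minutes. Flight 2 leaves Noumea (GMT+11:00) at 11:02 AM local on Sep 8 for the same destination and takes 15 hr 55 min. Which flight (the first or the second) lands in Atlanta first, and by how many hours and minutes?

Flight 1 in UTC: 6:16 AM − 7:00 = 11:16 PM on Sep 7.
+1 hour 8 minutes → arrive 12:24 AM UTC on Sep 8.
Flight 2 in UTC: 11:02 AM − 11:00 = 12:02 AM on Sep 8.
+15 hours 55 minutes → arrive 3:57 PM UTC on Sep 8.
Flight 1 lands earlier by 15 hours 33 minutes.

the first, by 15 hours 33 minutes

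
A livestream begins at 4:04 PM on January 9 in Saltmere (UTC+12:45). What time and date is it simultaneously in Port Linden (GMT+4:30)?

Port Linden is 8:15 behind Saltmere.
Shift by the zone difference: 4:04 PM − 8:15 = 7:49 AM on Jan 9 in Port Linden.

7:49 AM on January 9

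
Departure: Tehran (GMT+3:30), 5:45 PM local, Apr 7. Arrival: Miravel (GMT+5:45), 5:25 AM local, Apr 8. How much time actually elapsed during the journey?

Miravel is 2:15 ahead of Tehran.
Clock-face elapsed time (ignoring zones) is 11 hours 40 minutes.
Actual elapsed = 11 hours 40 minutes − 2:15 = 9 hours 25 minutes.

9 hours 25 minutes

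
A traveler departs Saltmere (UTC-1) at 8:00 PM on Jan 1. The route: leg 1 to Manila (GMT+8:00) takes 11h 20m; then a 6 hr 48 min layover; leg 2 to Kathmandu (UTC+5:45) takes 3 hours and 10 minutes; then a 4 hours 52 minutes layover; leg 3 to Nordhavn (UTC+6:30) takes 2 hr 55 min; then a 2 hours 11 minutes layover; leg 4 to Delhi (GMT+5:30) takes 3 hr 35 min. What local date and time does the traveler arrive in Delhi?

Convert departure to UTC: 8:00 PM + 1:00 = 9:00 PM UTC on Jan 1.
Add 11 hours and 20 minutes leg 1 → 8:20 AM UTC (Jan 2).
Add 6 hours and 48 minutes layover in Manila → 3:08 PM UTC.
Add 3 hours 10 minutes leg 2 → 6:18 PM UTC.
Add 4 hours and 52 minutes layover in Kathmandu → 11:10 PM UTC.
Add 2 hours and 55 minutes leg 3 → 2:05 AM UTC (Jan 3).
Add 2 hours 11 minutes layover in Nordhavn → 4:16 AM UTC.
Add 3 hours 35 minutes leg 4 → 7:51 AM UTC.
Delhi is UTC+5:30, so local arrival = 7:51 AM + 5:30 = 1:21 PM on Jan 3.

1:21 PM on Jan 3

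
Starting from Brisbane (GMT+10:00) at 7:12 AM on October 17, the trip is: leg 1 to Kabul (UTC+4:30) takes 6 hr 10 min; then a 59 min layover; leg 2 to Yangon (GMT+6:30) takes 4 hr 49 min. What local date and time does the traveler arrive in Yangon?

3:40 PM on Oct 17

Convert departure to UTC: 7:12 AM − 10:00 = 9:12 PM UTC on Oct 16.
Add 6 hours 10 minutes leg 1 → 3:22 AM UTC (Oct 17).
Add 59 minutes layover in Kabul → 4:21 AM UTC.
Add 4 hours 49 minutes leg 2 → 9:10 AM UTC.
Yangon is UTC+6:30, so local arrival = 9:10 AM + 6:30 = 3:40 PM on Oct 17.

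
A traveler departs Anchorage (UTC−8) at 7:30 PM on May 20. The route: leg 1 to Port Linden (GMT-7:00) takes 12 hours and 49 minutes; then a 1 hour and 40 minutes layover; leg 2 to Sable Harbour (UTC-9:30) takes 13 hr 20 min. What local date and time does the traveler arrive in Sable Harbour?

Convert departure to UTC: 7:30 PM + 8:00 = 3:30 AM UTC on May 21.
Add 12 hours and 49 minutes leg 1 → 4:19 PM UTC.
Add 1 hour 40 minutes layover in Port Linden → 5:59 PM UTC.
Add 13 hours and 20 minutes leg 2 → 7:19 AM UTC (May 22).
Sable Harbour is UTC−9:30, so local arrival = 7:19 AM − 9:30 = 9:49 PM on May 21.

9:49 PM on May 21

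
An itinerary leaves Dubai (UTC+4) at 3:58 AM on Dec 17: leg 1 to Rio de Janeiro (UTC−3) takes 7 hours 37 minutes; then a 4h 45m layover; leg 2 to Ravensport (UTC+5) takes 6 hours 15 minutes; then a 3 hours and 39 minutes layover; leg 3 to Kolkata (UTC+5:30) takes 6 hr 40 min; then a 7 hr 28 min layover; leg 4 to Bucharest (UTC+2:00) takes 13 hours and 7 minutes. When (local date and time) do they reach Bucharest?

Convert departure to UTC: 3:58 AM − 4:00 = 11:58 PM UTC on Dec 16.
Add 7 hours 37 minutes leg 1 → 7:35 AM UTC (Dec 17).
Add 4 hours 45 minutes layover in Rio de Janeiro → 12:20 PM UTC.
Add 6 hours and 15 minutes leg 2 → 6:35 PM UTC.
Add 3 hours and 39 minutes layover in Ravensport → 10:14 PM UTC.
Add 6 hours and 40 minutes leg 3 → 4:54 AM UTC (Dec 18).
Add 7 hours 28 minutes layover in Kolkata → 12:22 PM UTC.
Add 13 hours 7 minutes leg 4 → 1:29 AM UTC (Dec 19).
Bucharest is UTC+2:00, so local arrival = 1:29 AM + 2:00 = 3:29 AM on Dec 19.

3:29 AM on December 19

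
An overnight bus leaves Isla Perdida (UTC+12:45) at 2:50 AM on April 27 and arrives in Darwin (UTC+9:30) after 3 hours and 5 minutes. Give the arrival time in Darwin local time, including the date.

Convert departure to UTC: 2:50 AM − 12:45 = 2:05 PM UTC on Apr 26.
Add 3 hours and 5 minutes travel time → 5:10 PM UTC.
Darwin is UTC+9:30, so local arrival = 5:10 PM + 9:30 = 2:40 AM on Apr 27.

2:40 AM on Apr 27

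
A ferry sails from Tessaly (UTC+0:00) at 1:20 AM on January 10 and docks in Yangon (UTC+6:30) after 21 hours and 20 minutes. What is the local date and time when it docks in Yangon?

5:10 AM on January 11

Yangon is 6:30 ahead of Tessaly.
After 21 hours 20 minutes it is 10:40 PM in Tessaly.
Shift by the zone difference: 10:40 PM + 6:30 = 5:10 AM on Jan 11 in Yangon.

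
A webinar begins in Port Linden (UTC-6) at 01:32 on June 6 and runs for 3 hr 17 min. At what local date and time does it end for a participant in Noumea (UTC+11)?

21:49 on June 6

Noumea is 17:00 ahead of Port Linden.
After 3 hours 17 minutes it is 04:49 in Port Linden.
Shift by the zone difference: 04:49 + 17:00 = 21:49 on Jun 6 in Noumea.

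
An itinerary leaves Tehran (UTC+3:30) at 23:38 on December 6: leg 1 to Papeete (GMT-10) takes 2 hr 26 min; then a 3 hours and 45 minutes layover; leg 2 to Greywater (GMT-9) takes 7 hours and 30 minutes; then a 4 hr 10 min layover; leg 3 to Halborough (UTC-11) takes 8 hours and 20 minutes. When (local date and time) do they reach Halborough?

11:19 on Dec 7

Convert departure to UTC: 23:38 − 3:30 = 20:08 UTC on Dec 6.
Add 2 hours 26 minutes leg 1 → 22:34 UTC.
Add 3 hours and 45 minutes layover in Papeete → 02:19 UTC (Dec 7).
Add 7 hours and 30 minutes leg 2 → 09:49 UTC.
Add 4 hours and 10 minutes layover in Greywater → 13:59 UTC.
Add 8 hours 20 minutes leg 3 → 22:19 UTC.
Halborough is UTC−11:00, so local arrival = 22:19 − 11:00 = 11:19 on Dec 7.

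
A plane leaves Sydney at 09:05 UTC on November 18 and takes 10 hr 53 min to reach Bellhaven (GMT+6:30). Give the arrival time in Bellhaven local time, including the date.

02:28 on Nov 19

Departure is given in UTC: 09:05 on Nov 18.
Add 10 hours and 53 minutes → 19:58 UTC.
Bellhaven is UTC+6:30: 19:58 + 6:30 = 02:28 on Nov 19.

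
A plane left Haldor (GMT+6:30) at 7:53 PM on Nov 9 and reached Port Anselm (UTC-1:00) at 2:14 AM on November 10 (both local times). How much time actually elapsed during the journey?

13 hours 51 minutes

Departure in UTC: 7:53 PM − 6:30 = 1:23 PM on Nov 9.
Arrival in UTC: 2:14 AM + 1:00 = 3:14 AM on Nov 10.
Elapsed = 3:14 AM − 1:23 PM (+1 day) = 13 hours 51 minutes.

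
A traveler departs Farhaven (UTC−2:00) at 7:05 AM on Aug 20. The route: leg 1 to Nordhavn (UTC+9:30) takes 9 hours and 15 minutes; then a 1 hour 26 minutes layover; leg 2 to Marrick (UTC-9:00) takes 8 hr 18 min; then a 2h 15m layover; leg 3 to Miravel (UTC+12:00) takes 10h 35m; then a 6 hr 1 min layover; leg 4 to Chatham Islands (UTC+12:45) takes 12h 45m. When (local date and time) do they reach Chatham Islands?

12:25 AM on August 23

Convert departure to UTC: 7:05 AM + 2:00 = 9:05 AM UTC on Aug 20.
Add 9 hours and 15 minutes leg 1 → 6:20 PM UTC.
Add 1 hour 26 minutes layover in Nordhavn → 7:46 PM UTC.
Add 8 hours and 18 minutes leg 2 → 4:04 AM UTC (Aug 21).
Add 2 hours 15 minutes layover in Marrick → 6:19 AM UTC.
Add 10 hours and 35 minutes leg 3 → 4:54 PM UTC.
Add 6 hours 1 minute layover in Miravel → 10:55 PM UTC.
Add 12 hours and 45 minutes leg 4 → 11:40 AM UTC (Aug 22).
Chatham Islands is UTC+12:45, so local arrival = 11:40 AM + 12:45 = 12:25 AM on Aug 23.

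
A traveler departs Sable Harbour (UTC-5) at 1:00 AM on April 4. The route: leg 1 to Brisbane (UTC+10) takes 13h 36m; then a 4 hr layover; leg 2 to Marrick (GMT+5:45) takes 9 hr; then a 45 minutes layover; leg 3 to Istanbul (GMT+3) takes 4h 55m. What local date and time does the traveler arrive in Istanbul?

5:16 PM on Apr 5

Convert departure to UTC: 1:00 AM + 5:00 = 6:00 AM UTC on Apr 4.
Add 13 hours and 36 minutes leg 1 → 7:36 PM UTC.
Add 4 hours layover in Brisbane → 11:36 PM UTC.
Add 9 hours leg 2 → 8:36 AM UTC (Apr 5).
Add 45 minutes layover in Marrick → 9:21 AM UTC.
Add 4 hours and 55 minutes leg 3 → 2:16 PM UTC.
Istanbul is UTC+3:00, so local arrival = 2:16 PM + 3:00 = 5:16 PM on Apr 5.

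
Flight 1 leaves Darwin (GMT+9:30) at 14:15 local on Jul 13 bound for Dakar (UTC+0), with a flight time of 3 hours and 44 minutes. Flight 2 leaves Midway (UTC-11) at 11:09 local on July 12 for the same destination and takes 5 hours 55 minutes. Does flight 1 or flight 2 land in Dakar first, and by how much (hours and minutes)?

Flight 1 in UTC: 14:15 − 9:30 = 04:45 on Jul 13.
+3 hours and 44 minutes → arrive 08:29 UTC on Jul 13.
Flight 2 in UTC: 11:09 + 11:00 = 22:09 on Jul 12.
+5 hours 55 minutes → arrive 04:04 UTC on Jul 13.
Flight 2 lands earlier by 4 hours 25 minutes.

the second, by 4 hours 25 minutes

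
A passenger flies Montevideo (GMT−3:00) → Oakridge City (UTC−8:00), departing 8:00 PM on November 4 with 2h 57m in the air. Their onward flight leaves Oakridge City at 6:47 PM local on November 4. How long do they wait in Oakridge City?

50 minutes

Convert departure to UTC: 8:00 PM + 3:00 = 11:00 PM UTC on Nov 4.
Add 2 hours and 57 minutes flight time → 1:57 AM UTC (Nov 5).
Oakridge City is UTC−8:00, so local arrival = 1:57 AM − 8:00 = 5:57 PM on Nov 4.
Layover = 6:47 PM − 5:57 PM = 50 minutes.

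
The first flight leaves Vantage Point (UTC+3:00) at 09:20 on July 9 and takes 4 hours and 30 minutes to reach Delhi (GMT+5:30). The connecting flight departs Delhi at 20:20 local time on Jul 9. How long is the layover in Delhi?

Convert departure to UTC: 09:20 − 3:00 = 06:20 UTC on Jul 9.
Add 4 hours and 30 minutes flight time → 10:50 UTC.
Delhi is UTC+5:30, so local arrival = 10:50 + 5:30 = 16:20 on Jul 9.
Layover = 20:20 − 16:20 = 4 hours.

4 hours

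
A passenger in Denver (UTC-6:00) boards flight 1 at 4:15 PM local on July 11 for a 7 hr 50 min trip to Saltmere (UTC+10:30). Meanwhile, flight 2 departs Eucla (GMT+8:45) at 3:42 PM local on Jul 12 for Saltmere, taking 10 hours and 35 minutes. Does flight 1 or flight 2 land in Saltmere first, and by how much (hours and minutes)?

Flight 1 in UTC: 4:15 PM + 6:00 = 10:15 PM on Jul 11.
+7 hours 50 minutes → arrive 6:05 AM UTC on Jul 12.
Flight 2 in UTC: 3:42 PM − 8:45 = 6:57 AM on Jul 12.
+10 hours and 35 minutes → arrive 5:32 PM UTC on Jul 12.
Flight 1 lands earlier by 11 hours 27 minutes.

the first, by 11 hours 27 minutes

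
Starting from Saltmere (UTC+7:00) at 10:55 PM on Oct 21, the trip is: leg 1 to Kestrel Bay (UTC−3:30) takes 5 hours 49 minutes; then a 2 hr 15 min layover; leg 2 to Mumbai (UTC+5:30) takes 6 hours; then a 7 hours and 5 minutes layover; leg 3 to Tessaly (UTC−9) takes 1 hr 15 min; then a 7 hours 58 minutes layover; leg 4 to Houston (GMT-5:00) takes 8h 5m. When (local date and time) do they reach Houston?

Convert departure to UTC: 10:55 PM − 7:00 = 3:55 PM UTC on Oct 21.
Add 5 hours 49 minutes leg 1 → 9:44 PM UTC.
Add 2 hours and 15 minutes layover in Kestrel Bay → 11:59 PM UTC.
Add 6 hours leg 2 → 5:59 AM UTC (Oct 22).
Add 7 hours 5 minutes layover in Mumbai → 1:04 PM UTC.
Add 1 hour 15 minutes leg 3 → 2:19 PM UTC.
Add 7 hours 58 minutes layover in Tessaly → 10:17 PM UTC.
Add 8 hours 5 minutes leg 4 → 6:22 AM UTC (Oct 23).
Houston is UTC−5:00, so local arrival = 6:22 AM − 5:00 = 1:22 AM on Oct 23.

1:22 AM on October 23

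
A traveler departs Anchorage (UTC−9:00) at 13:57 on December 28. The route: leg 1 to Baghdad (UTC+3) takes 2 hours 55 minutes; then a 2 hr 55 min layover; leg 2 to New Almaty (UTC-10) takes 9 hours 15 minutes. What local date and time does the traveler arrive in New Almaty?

04:02 on December 29

Convert departure to UTC: 13:57 + 9:00 = 22:57 UTC on Dec 28.
Add 2 hours and 55 minutes leg 1 → 01:52 UTC (Dec 29).
Add 2 hours and 55 minutes layover in Baghdad → 04:47 UTC.
Add 9 hours 15 minutes leg 2 → 14:02 UTC.
New Almaty is UTC−10:00, so local arrival = 14:02 − 10:00 = 04:02 on Dec 29.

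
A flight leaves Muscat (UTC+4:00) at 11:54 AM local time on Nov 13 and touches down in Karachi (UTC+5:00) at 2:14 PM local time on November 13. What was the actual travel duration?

Departure in UTC: 11:54 AM − 4:00 = 7:54 AM on Nov 13.
Arrival in UTC: 2:14 PM − 5:00 = 9:14 AM on Nov 13.
Elapsed = 9:14 AM − 7:54 AM = 1 hour 20 minutes.

1 hour 20 minutes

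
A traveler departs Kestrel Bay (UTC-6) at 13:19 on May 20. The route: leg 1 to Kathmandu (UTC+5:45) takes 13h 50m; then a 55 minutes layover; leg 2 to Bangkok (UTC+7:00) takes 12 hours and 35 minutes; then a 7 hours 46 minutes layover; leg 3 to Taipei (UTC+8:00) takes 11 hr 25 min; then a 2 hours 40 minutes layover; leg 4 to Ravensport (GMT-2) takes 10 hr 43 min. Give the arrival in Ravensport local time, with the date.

05:13 on May 23

Convert departure to UTC: 13:19 + 6:00 = 19:19 UTC on May 20.
Add 13 hours and 50 minutes leg 1 → 09:09 UTC (May 21).
Add 55 minutes layover in Kathmandu → 10:04 UTC.
Add 12 hours 35 minutes leg 2 → 22:39 UTC.
Add 7 hours 46 minutes layover in Bangkok → 06:25 UTC (May 22).
Add 11 hours and 25 minutes leg 3 → 17:50 UTC.
Add 2 hours and 40 minutes layover in Taipei → 20:30 UTC.
Add 10 hours 43 minutes leg 4 → 07:13 UTC (May 23).
Ravensport is UTC−2:00, so local arrival = 07:13 − 2:00 = 05:13 on May 23.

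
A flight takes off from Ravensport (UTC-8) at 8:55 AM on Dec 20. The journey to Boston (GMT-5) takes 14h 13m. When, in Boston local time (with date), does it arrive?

Convert departure to UTC: 8:55 AM + 8:00 = 4:55 PM UTC on Dec 20.
Add 14 hours and 13 minutes travel time → 7:08 AM UTC (Dec 21).
Boston is UTC−5:00, so local arrival = 7:08 AM − 5:00 = 2:08 AM on Dec 21.

2:08 AM on Dec 21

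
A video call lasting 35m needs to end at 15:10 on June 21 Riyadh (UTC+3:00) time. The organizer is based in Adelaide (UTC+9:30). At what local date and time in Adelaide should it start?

21:05 on June 21

Target end time in UTC: 15:10 − 3:00 = 12:10 on Jun 21.
Subtract 35 minutes → start 11:35 UTC on Jun 21.
Adelaide is UTC+9:30: 11:35 + 9:30 = 21:05 on Jun 21.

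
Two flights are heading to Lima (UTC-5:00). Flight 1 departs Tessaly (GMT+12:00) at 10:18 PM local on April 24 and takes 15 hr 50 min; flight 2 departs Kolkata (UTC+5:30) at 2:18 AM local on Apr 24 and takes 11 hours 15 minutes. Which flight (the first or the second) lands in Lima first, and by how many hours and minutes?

Flight 1 in UTC: 10:18 PM − 12:00 = 10:18 AM on Apr 24.
+15 hours 50 minutes → arrive 2:08 AM UTC on Apr 25.
Flight 2 in UTC: 2:18 AM − 5:30 = 8:48 PM on Apr 23.
+11 hours and 15 minutes → arrive 8:03 AM UTC on Apr 24.
Flight 2 lands earlier by 18 hours 5 minutes.

the second, by 18 hours 5 minutes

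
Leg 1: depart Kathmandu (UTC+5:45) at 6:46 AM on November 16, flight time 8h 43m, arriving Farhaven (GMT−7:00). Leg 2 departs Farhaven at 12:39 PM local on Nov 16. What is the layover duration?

Convert departure to UTC: 6:46 AM − 5:45 = 1:01 AM UTC on Nov 16.
Add 8 hours and 43 minutes flight time → 9:44 AM UTC.
Farhaven is UTC−7:00, so local arrival = 9:44 AM − 7:00 = 2:44 AM on Nov 16.
Layover = 12:39 PM − 2:44 AM = 9 hours 55 minutes.

9 hours 55 minutes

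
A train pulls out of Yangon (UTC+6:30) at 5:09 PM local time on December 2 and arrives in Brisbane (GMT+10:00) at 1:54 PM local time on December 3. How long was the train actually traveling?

17 hours 15 minutes

Brisbane is 3:30 ahead of Yangon.
Clock-face elapsed time (ignoring zones) is 20 hours 45 minutes.
Actual elapsed = 20 hours 45 minutes − 3:30 = 17 hours 15 minutes.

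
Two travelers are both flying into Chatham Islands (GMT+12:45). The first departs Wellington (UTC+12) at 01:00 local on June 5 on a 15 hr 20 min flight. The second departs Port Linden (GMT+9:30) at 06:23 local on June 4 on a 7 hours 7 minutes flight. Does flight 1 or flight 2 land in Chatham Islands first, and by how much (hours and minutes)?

Flight 1 in UTC: 01:00 − 12:00 = 13:00 on Jun 4.
+15 hours and 20 minutes → arrive 04:20 UTC on Jun 5.
Flight 2 in UTC: 06:23 − 9:30 = 20:53 on Jun 3.
+7 hours and 7 minutes → arrive 04:00 UTC on Jun 4.
Flight 2 lands earlier by 24 hours 20 minutes.

the second, by 24 hours 20 minutes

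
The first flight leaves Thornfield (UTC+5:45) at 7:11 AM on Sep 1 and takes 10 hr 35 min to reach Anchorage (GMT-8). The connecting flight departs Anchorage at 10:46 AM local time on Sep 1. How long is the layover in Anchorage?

6 hours 45 minutes

Convert departure to UTC: 7:11 AM − 5:45 = 1:26 AM UTC on Sep 1.
Add 10 hours and 35 minutes flight time → 12:01 PM UTC.
Anchorage is UTC−8:00, so local arrival = 12:01 PM − 8:00 = 4:01 AM on Sep 1.
Layover = 10:46 AM − 4:01 AM = 6 hours 45 minutes.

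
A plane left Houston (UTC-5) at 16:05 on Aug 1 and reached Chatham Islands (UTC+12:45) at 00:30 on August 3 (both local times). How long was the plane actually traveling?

14 hours 40 minutes

Departure in UTC: 16:05 + 5:00 = 21:05 on Aug 1.
Arrival in UTC: 00:30 − 12:45 = 11:45 on Aug 2.
Elapsed = 11:45 − 21:05 (+1 day) = 14 hours 40 minutes.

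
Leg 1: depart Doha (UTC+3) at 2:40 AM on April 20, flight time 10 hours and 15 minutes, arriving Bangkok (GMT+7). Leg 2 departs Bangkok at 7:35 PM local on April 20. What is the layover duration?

Convert departure to UTC: 2:40 AM − 3:00 = 11:40 PM UTC on Apr 19.
Add 10 hours 15 minutes flight time → 9:55 AM UTC (Apr 20).
Bangkok is UTC+7:00, so local arrival = 9:55 AM + 7:00 = 4:55 PM on Apr 20.
Layover = 7:35 PM − 4:55 PM = 2 hours 40 minutes.

2 hours 40 minutes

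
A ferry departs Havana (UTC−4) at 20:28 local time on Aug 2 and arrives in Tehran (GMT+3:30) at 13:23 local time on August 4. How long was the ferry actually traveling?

Departure in UTC: 20:28 + 4:00 = 00:28 on Aug 3.
Arrival in UTC: 13:23 − 3:30 = 09:53 on Aug 4.
Elapsed = 09:53 − 00:28 (+1 day) = 33 hours 25 minutes.

33 hours 25 minutes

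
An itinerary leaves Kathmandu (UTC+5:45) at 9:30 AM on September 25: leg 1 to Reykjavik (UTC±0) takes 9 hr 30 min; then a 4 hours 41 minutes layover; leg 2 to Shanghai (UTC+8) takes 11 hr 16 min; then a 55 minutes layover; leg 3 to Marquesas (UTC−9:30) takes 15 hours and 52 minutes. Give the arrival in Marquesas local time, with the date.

12:29 PM on Sep 26

Convert departure to UTC: 9:30 AM − 5:45 = 3:45 AM UTC on Sep 25.
Add 9 hours 30 minutes leg 1 → 1:15 PM UTC.
Add 4 hours 41 minutes layover in Reykjavik → 5:56 PM UTC.
Add 11 hours 16 minutes leg 2 → 5:12 AM UTC (Sep 26).
Add 55 minutes layover in Shanghai → 6:07 AM UTC.
Add 15 hours 52 minutes leg 3 → 9:59 PM UTC.
Marquesas is UTC−9:30, so local arrival = 9:59 PM − 9:30 = 12:29 PM on Sep 26.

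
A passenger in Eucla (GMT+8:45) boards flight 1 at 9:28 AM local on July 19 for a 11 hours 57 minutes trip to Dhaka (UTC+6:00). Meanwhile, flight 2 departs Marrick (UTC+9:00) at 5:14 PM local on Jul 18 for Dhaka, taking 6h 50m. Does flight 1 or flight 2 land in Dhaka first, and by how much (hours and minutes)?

Flight 1 in UTC: 9:28 AM − 8:45 = 12:43 AM on Jul 19.
+11 hours 57 minutes → arrive 12:40 PM UTC on Jul 19.
Flight 2 in UTC: 5:14 PM − 9:00 = 8:14 AM on Jul 18.
+6 hours 50 minutes → arrive 3:04 PM UTC on Jul 18.
Flight 2 lands earlier by 21 hours 36 minutes.

the second, by 21 hours 36 minutes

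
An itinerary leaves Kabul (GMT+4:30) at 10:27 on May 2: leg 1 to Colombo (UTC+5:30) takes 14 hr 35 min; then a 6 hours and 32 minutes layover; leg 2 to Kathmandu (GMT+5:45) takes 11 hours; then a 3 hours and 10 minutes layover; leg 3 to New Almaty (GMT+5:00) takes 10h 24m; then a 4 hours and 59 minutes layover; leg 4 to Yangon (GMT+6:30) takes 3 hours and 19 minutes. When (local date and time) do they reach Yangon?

Convert departure to UTC: 10:27 − 4:30 = 05:57 UTC on May 2.
Add 14 hours 35 minutes leg 1 → 20:32 UTC.
Add 6 hours and 32 minutes layover in Colombo → 03:04 UTC (May 3).
Add 11 hours leg 2 → 14:04 UTC.
Add 3 hours 10 minutes layover in Kathmandu → 17:14 UTC.
Add 10 hours 24 minutes leg 3 → 03:38 UTC (May 4).
Add 4 hours 59 minutes layover in New Almaty → 08:37 UTC.
Add 3 hours 19 minutes leg 4 → 11:56 UTC.
Yangon is UTC+6:30, so local arrival = 11:56 + 6:30 = 18:26 on May 4.

18:26 on May 4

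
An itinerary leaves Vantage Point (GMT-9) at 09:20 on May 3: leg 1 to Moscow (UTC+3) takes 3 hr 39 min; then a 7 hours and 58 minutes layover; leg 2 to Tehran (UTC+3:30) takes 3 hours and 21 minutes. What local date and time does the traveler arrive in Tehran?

12:48 on May 4

Convert departure to UTC: 09:20 + 9:00 = 18:20 UTC on May 3.
Add 3 hours and 39 minutes leg 1 → 21:59 UTC.
Add 7 hours and 58 minutes layover in Moscow → 05:57 UTC (May 4).
Add 3 hours and 21 minutes leg 2 → 09:18 UTC.
Tehran is UTC+3:30, so local arrival = 09:18 + 3:30 = 12:48 on May 4.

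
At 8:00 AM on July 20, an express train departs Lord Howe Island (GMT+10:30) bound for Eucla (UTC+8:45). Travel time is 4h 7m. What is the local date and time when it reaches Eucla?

Eucla is 1:45 behind Lord Howe Island.
After 4 hours 7 minutes it is 12:07 PM in Lord Howe Island.
Shift by the zone difference: 12:07 PM − 1:45 = 10:22 AM on Jul 20 in Eucla.

10:22 AM on July 20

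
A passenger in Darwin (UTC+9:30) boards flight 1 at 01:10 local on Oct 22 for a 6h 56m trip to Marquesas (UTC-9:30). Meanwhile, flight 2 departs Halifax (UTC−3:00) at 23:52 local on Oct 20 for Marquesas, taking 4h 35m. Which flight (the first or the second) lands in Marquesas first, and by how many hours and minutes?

Flight 1 in UTC: 01:10 − 9:30 = 15:40 on Oct 21.
+6 hours and 56 minutes → arrive 22:36 UTC on Oct 21.
Flight 2 in UTC: 23:52 + 3:00 = 02:52 on Oct 21.
+4 hours and 35 minutes → arrive 07:27 UTC on Oct 21.
Flight 2 lands earlier by 15 hours 9 minutes.

the second, by 15 hours 9 minutes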